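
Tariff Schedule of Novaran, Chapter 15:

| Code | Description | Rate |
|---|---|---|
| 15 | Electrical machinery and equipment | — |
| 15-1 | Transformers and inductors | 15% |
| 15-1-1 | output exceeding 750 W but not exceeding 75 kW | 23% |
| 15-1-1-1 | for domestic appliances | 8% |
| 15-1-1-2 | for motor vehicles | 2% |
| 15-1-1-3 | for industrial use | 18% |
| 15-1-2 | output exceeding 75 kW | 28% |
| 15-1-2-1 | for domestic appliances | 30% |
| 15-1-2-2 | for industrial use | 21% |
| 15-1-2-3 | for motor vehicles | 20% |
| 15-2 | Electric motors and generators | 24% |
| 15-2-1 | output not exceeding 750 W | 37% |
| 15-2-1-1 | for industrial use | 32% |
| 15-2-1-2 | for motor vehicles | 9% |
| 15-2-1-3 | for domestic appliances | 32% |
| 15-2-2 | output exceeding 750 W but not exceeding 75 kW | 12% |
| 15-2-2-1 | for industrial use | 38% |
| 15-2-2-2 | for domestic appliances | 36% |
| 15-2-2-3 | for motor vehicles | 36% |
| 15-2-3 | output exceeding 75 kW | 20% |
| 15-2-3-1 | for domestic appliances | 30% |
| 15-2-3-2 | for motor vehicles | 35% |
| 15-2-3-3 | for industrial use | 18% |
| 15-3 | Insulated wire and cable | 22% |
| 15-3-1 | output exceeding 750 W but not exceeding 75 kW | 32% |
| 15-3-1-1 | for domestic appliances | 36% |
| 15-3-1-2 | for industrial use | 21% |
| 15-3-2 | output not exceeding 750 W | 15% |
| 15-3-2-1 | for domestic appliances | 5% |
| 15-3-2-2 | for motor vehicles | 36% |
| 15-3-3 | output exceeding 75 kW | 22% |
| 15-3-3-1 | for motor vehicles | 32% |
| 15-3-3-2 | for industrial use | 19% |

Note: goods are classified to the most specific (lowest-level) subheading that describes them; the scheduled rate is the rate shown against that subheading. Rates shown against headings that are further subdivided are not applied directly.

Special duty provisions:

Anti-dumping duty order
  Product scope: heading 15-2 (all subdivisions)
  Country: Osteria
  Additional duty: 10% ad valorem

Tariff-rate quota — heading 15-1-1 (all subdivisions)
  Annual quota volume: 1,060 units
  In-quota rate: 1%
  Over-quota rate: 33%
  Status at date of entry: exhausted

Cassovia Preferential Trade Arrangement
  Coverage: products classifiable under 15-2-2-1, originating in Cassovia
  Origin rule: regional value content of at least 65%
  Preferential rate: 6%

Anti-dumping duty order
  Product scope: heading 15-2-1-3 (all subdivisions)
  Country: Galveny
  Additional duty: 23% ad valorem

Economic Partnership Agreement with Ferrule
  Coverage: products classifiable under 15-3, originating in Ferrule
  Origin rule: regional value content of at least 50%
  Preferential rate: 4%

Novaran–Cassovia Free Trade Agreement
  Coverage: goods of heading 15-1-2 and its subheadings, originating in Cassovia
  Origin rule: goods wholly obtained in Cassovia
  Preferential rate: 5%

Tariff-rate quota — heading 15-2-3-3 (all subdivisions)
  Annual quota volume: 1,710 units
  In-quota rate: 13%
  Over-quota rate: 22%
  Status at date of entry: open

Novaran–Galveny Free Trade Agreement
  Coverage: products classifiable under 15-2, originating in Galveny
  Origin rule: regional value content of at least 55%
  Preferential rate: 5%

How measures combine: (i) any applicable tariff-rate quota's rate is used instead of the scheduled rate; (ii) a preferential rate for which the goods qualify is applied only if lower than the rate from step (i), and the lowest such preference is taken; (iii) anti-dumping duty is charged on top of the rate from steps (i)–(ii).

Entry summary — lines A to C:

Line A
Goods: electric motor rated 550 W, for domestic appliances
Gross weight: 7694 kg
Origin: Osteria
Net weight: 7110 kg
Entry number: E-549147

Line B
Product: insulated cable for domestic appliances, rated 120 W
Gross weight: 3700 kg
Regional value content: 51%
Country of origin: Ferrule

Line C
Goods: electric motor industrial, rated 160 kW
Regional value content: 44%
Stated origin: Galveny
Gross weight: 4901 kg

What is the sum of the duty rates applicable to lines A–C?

59%

Line A: electric motor → 15-2; rated 550 W → 15-2-1; for domestic appliances → 15-2-1-3. Scheduled 32%. anti-dumping (Osteria, 15-2): +10%; total 32% + 10% = 42%. → 42%.
Line B: insulated cable → 15-3; rated 120 W → 15-3-2; for domestic appliances → 15-3-2-1. Scheduled 5%. Ferrule agreement on 15-3: RVC ≥ 50% → 4% available; preferential 4%. → 4%.
Line C: electric motor → 15-2; rated 160 kW → 15-2-3; industrial → 15-2-3-3. Scheduled 18%. quota on 15-2-3-3 open → in-quota 13%; Galveny agreement on 15-2: RVC < 55%. → 13%.
Sum: 42% + 4% + 13% = 59%.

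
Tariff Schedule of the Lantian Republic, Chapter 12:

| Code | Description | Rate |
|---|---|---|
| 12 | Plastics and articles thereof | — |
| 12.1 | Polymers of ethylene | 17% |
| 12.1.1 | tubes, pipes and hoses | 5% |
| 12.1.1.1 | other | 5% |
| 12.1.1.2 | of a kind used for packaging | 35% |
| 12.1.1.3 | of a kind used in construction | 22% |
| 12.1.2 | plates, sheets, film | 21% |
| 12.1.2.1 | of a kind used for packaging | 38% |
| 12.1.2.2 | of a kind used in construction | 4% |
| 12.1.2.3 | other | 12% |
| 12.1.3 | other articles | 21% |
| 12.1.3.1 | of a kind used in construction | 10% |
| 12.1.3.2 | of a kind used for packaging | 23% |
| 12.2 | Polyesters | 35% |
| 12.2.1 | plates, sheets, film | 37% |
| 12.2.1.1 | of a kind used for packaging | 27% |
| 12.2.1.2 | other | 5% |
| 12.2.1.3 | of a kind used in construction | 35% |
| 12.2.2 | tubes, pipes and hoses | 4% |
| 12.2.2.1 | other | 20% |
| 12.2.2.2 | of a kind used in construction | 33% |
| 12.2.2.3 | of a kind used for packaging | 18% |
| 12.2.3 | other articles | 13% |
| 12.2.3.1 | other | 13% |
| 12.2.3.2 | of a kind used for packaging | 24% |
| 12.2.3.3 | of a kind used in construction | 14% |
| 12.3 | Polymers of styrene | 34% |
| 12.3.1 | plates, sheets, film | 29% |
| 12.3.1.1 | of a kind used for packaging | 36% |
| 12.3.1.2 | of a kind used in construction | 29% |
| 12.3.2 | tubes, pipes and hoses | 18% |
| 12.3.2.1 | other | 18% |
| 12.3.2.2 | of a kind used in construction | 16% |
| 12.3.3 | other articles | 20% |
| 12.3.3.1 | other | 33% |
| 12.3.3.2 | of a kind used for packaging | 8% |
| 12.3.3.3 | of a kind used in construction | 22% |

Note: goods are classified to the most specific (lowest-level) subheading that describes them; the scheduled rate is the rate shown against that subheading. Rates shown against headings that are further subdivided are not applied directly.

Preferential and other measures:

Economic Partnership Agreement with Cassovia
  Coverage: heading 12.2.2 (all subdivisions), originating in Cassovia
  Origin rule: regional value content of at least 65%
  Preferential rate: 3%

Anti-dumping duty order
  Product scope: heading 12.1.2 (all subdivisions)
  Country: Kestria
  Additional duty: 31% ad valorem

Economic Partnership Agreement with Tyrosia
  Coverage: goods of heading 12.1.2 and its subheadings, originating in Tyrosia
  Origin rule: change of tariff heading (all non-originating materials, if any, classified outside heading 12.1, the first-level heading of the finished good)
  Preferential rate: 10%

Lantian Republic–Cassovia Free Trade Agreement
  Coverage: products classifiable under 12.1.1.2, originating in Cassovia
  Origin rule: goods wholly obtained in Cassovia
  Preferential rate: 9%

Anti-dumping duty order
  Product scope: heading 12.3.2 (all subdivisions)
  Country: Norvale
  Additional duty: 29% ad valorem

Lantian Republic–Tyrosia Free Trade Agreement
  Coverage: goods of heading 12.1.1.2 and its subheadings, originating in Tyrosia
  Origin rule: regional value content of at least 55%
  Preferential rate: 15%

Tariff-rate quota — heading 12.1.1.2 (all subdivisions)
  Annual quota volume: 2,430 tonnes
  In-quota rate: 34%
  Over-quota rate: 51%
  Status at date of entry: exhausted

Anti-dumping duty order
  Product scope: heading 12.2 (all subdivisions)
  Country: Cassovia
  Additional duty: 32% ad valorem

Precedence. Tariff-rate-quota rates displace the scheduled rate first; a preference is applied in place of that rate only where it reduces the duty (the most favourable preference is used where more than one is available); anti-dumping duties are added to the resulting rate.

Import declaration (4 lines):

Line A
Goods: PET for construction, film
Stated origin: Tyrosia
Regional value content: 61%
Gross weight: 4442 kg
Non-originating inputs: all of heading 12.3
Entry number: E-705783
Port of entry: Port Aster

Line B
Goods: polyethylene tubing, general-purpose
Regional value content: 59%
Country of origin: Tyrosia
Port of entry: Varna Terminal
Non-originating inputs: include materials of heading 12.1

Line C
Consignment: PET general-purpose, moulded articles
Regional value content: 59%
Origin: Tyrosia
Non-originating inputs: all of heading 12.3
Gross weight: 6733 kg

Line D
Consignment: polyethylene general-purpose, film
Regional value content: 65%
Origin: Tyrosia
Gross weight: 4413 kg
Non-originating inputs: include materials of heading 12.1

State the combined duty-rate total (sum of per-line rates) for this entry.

65%

Line A: PET → 12.2; film → 12.2.1; for construction → 12.2.1.3. Scheduled 35%. Tyrosia agreement on 12.1.2: 12.2.1.3 not covered; Tyrosia agreement on 12.1.1.2: 12.2.1.3 not covered. → 35%.
Line B: polyethylene → 12.1; tubing → 12.1.1; general-purpose → 12.1.1.1. Scheduled 5%. Tyrosia agreement on 12.1.2: 12.1.1.1 not covered; Tyrosia agreement on 12.1.1.2: 12.1.1.1 not covered. → 5%.
Line C: PET → 12.2; moulded articles → 12.2.3; general-purpose → 12.2.3.1. Scheduled 13%. Tyrosia agreement on 12.1.2: 12.2.3.1 not covered; Tyrosia agreement on 12.1.1.2: 12.2.3.1 not covered. → 13%.
Line D: polyethylene → 12.1; film → 12.1.2; general-purpose → 12.1.2.3. Scheduled 12%. Tyrosia agreement on 12.1.2: CTH not met; Tyrosia agreement on 12.1.1.2: 12.1.2.3 not covered. → 12%.
Sum: 35% + 5% + 13% + 12% = 65%.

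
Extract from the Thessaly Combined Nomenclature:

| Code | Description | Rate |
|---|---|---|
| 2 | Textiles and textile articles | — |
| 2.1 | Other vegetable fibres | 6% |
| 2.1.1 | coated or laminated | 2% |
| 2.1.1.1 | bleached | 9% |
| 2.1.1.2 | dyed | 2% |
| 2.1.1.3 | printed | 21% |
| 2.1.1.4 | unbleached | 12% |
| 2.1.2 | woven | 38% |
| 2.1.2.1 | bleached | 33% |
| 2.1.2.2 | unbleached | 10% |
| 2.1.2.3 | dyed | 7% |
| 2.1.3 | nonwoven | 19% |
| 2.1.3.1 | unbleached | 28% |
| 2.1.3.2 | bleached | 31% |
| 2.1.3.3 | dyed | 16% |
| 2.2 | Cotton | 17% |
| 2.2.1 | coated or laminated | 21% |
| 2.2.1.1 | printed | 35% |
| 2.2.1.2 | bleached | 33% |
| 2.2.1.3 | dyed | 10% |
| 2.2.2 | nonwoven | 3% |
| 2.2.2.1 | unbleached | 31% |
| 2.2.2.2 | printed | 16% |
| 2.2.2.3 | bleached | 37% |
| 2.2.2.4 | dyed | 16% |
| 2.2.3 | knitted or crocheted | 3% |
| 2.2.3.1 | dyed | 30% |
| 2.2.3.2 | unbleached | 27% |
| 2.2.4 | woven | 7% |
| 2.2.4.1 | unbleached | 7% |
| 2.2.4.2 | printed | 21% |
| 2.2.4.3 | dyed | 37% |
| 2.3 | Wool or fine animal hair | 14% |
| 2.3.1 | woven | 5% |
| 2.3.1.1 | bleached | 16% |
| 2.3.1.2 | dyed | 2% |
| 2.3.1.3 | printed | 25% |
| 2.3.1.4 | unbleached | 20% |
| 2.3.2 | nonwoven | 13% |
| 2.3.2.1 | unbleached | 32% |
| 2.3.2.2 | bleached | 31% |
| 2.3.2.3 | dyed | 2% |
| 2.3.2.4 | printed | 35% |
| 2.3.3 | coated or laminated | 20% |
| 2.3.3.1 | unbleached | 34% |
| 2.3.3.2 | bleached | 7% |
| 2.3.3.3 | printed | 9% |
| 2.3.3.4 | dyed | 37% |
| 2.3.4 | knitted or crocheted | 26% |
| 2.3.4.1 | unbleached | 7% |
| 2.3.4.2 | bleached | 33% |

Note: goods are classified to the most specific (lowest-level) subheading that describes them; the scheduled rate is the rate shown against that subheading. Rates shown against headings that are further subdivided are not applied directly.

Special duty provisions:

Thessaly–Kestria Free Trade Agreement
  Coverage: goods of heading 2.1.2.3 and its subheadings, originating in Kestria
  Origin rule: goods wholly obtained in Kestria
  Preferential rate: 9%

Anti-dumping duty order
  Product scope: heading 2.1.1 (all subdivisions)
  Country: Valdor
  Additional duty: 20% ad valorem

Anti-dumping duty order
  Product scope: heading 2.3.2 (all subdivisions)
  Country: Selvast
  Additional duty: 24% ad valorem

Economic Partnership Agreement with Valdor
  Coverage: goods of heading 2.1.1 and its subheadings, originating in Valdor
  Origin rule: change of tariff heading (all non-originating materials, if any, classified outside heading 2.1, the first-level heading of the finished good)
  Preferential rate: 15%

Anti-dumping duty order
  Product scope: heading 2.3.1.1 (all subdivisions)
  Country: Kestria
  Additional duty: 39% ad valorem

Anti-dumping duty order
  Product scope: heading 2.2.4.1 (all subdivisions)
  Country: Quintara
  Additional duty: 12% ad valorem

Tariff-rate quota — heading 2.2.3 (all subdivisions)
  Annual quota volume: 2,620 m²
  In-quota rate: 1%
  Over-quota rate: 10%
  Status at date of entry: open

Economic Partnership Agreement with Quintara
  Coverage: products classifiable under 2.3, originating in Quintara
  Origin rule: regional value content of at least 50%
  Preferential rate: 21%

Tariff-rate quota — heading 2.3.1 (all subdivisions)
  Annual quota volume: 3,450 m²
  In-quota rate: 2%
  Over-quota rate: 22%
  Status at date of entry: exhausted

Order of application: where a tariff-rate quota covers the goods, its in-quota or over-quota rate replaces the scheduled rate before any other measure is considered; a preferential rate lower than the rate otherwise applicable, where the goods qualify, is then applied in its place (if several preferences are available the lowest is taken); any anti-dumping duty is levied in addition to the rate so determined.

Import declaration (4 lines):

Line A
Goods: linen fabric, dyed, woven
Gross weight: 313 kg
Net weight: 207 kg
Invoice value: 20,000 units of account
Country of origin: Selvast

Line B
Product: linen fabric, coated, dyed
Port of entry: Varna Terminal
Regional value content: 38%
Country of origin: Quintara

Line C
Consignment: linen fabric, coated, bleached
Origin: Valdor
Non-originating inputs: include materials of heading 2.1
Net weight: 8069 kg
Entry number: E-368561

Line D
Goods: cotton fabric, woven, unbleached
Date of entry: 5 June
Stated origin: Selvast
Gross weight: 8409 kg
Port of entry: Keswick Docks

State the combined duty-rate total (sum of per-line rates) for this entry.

45%

Line A: linen → 2.1; woven → 2.1.2; dyed → 2.1.2.3. Scheduled 7%. No special measure applies. → 7%.
Line B: linen → 2.1; coated → 2.1.1; dyed → 2.1.1.2. Scheduled 2%. Quintara agreement on 2.3: 2.1.1.2 not covered. → 2%.
Line C: linen → 2.1; coated → 2.1.1; bleached → 2.1.1.1. Scheduled 9%. Valdor agreement on 2.1.1: CTH not met; anti-dumping (Valdor, 2.1.1): +20%; total 9% + 20% = 29%. → 29%.
Line D: cotton → 2.2; woven → 2.2.4; unbleached → 2.2.4.1. Scheduled 7%. No special measure applies. → 7%.
Sum: 7% + 2% + 29% + 7% = 45%.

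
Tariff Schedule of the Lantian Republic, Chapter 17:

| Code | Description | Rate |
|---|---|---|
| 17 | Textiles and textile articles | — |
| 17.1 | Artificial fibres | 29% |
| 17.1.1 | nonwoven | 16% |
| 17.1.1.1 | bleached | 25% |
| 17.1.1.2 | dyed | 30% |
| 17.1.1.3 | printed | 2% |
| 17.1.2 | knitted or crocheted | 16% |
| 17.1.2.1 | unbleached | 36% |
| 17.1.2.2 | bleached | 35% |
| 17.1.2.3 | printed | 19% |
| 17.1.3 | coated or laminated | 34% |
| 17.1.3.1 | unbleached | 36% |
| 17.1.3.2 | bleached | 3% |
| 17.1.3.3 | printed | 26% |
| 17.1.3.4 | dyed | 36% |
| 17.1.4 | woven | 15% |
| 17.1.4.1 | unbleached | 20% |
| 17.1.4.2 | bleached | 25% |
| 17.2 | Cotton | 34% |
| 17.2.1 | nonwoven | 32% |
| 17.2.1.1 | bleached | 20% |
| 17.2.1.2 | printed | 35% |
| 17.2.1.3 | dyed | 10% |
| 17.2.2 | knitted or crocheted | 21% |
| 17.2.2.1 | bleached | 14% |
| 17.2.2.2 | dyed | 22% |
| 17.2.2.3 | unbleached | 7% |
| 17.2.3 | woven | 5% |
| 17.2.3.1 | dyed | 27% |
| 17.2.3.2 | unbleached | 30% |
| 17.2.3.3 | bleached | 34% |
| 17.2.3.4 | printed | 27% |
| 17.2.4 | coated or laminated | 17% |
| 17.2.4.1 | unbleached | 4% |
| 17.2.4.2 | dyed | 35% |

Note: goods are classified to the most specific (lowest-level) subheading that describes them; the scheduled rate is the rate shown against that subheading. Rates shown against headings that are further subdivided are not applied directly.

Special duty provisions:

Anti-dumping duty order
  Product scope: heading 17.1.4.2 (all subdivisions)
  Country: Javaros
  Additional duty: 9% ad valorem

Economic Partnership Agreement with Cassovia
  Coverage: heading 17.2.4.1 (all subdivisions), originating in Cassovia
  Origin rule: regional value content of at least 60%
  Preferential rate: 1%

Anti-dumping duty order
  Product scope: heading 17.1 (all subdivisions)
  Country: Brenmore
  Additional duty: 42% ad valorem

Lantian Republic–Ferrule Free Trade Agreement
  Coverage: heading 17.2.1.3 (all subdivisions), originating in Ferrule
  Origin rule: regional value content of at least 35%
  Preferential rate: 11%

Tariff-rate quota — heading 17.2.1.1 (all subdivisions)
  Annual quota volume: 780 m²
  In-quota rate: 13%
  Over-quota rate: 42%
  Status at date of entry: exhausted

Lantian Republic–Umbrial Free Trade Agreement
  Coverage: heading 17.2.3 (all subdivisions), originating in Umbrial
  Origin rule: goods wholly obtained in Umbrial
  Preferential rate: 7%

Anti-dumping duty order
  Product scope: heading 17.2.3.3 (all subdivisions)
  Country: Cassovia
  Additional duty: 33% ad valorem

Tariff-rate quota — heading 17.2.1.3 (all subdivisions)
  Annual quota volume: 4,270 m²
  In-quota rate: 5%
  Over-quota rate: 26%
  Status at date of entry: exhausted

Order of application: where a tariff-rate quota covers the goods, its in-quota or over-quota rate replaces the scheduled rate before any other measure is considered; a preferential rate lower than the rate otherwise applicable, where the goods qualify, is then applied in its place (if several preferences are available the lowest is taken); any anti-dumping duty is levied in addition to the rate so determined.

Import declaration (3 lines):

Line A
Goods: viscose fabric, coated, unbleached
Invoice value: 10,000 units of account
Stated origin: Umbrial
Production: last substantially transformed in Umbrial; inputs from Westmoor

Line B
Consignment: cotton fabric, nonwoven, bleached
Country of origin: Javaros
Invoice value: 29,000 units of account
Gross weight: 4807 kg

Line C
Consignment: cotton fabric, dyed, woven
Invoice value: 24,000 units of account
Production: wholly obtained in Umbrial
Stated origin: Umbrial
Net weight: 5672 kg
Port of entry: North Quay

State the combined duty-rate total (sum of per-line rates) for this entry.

Line A: viscose → 17.1; coated → 17.1.3; unbleached → 17.1.3.1. Scheduled 36%. Umbrial agreement on 17.2.3: 17.1.3.1 not covered. → 36%.
Line B: cotton → 17.2; nonwoven → 17.2.1; bleached → 17.2.1.1. Scheduled 20%. quota on 17.2.1.1 exhausted → over-quota 42%. → 42%.
Line C: cotton → 17.2; woven → 17.2.3; dyed → 17.2.3.1. Scheduled 27%. Umbrial agreement on 17.2.3: wholly obtained → 7% available; preferential 7%. → 7%.
Sum: 36% + 42% + 7% = 85%.

85%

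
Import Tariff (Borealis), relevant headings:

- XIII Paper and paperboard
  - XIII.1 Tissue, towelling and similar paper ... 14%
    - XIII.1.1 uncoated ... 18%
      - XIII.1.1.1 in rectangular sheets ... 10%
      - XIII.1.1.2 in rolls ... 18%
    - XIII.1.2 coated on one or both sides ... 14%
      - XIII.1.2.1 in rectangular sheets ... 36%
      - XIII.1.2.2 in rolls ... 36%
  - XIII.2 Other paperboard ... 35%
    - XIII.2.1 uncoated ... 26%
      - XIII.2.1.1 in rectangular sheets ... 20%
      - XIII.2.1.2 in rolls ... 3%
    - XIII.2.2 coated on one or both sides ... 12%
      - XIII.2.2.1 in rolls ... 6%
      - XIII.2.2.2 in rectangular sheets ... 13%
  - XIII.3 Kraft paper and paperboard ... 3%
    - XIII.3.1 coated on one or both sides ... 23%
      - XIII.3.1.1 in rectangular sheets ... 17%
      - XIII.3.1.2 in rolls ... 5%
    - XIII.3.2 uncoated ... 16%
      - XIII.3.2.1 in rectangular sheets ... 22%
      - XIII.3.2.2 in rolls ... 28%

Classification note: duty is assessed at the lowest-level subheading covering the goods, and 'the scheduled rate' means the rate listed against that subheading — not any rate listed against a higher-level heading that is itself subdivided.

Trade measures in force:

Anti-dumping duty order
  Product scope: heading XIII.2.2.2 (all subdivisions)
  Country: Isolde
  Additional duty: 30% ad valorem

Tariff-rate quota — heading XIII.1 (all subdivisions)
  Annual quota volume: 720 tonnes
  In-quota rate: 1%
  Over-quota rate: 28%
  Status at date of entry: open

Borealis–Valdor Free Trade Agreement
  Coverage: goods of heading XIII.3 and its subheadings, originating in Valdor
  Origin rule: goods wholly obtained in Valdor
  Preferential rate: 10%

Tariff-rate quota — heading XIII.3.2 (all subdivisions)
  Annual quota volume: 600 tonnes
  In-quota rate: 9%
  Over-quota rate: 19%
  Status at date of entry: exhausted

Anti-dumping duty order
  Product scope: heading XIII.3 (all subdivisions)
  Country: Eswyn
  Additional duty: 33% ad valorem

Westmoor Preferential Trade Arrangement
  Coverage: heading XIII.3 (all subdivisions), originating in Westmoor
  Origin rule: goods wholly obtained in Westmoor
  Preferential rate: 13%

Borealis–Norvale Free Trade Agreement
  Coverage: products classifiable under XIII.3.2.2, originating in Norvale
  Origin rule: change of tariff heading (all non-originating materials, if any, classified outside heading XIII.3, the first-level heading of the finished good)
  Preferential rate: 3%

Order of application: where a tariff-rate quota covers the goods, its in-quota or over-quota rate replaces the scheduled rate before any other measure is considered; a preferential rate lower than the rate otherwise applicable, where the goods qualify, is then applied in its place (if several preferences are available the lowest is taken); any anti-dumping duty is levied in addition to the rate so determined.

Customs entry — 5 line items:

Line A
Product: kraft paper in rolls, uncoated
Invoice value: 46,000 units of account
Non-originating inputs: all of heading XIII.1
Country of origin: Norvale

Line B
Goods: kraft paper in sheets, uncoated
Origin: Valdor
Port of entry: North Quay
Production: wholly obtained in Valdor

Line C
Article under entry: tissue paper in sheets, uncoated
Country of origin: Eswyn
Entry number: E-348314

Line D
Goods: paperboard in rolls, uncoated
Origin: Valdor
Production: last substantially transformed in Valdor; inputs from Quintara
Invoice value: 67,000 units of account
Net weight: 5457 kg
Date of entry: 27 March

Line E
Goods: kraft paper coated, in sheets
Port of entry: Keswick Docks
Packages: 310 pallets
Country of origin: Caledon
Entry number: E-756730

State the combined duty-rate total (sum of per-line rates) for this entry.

34%

Line A: kraft paper → XIII.3; uncoated → XIII.3.2; in rolls → XIII.3.2.2. Scheduled 28%. quota on XIII.3.2 exhausted → over-quota 19%; Norvale agreement on XIII.3.2.2: CTH met → 3% available; preferential 3%. → 3%.
Line B: kraft paper → XIII.3; uncoated → XIII.3.2; in sheets → XIII.3.2.1. Scheduled 22%. quota on XIII.3.2 exhausted → over-quota 19%; Valdor agreement on XIII.3: wholly obtained → 10% available; preferential 10%. → 10%.
Line C: tissue paper → XIII.1; uncoated → XIII.1.1; in sheets → XIII.1.1.1. Scheduled 10%. quota on XIII.1 open → in-quota 1%. → 1%.
Line D: paperboard → XIII.2; uncoated → XIII.2.1; in rolls → XIII.2.1.2. Scheduled 3%. Valdor agreement on XIII.3: XIII.2.1.2 not covered. → 3%.
Line E: kraft paper → XIII.3; coated → XIII.3.1; in sheets → XIII.3.1.1. Scheduled 17%. No special measure applies. → 17%.
Sum: 3% + 10% + 1% + 3% + 17% = 34%.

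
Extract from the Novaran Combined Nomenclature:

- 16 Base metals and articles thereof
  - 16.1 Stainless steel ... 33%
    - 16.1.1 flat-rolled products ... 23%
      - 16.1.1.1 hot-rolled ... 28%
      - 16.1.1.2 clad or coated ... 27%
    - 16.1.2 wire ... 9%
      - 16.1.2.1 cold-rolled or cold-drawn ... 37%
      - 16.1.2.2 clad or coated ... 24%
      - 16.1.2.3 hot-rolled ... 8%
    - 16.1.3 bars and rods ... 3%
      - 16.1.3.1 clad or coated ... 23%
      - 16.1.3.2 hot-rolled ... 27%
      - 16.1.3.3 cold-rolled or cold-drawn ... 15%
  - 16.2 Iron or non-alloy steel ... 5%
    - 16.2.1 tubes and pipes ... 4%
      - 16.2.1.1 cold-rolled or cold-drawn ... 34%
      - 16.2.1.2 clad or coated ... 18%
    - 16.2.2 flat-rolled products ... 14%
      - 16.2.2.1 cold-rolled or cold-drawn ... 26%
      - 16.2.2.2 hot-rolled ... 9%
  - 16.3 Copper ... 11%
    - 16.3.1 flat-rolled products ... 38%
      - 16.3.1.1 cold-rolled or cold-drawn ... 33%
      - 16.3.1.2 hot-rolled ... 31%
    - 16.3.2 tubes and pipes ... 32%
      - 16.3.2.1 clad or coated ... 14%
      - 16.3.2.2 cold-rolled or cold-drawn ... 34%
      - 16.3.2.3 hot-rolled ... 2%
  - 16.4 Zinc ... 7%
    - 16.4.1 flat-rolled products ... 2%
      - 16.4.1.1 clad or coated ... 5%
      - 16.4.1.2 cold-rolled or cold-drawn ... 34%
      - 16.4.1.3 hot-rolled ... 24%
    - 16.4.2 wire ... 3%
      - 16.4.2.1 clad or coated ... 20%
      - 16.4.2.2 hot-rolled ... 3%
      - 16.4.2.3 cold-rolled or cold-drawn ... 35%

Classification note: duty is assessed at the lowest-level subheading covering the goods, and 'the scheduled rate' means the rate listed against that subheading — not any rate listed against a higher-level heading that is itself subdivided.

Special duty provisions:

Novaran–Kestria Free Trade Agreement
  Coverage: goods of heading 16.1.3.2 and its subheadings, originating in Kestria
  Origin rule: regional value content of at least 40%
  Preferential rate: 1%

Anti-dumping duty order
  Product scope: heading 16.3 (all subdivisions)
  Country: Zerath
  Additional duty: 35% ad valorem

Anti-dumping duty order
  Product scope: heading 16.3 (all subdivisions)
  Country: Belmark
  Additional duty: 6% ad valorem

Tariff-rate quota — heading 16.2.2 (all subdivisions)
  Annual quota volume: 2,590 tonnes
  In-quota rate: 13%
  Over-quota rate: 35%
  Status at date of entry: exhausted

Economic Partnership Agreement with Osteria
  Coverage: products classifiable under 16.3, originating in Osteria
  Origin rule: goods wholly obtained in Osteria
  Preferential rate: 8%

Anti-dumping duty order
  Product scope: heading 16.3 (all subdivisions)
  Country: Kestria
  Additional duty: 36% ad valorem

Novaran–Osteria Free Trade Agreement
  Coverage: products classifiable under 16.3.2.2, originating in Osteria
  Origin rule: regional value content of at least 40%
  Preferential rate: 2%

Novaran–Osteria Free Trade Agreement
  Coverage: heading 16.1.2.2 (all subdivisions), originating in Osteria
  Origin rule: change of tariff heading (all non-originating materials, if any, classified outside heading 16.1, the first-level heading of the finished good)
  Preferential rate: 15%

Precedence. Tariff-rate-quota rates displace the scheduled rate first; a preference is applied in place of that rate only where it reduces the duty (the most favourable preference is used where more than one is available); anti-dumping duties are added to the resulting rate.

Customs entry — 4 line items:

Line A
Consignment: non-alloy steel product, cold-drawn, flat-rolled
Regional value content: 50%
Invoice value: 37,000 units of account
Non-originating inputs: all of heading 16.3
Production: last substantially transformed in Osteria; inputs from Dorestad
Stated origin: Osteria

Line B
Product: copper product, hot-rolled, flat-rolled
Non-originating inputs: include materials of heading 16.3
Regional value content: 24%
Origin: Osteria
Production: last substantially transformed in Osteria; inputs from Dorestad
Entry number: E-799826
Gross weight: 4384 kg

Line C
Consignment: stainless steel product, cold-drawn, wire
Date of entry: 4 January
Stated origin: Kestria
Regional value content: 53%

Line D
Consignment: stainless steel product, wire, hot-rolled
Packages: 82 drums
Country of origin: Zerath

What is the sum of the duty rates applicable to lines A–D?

111%

Line A: non-alloy steel → 16.2; flat-rolled → 16.2.2; cold-drawn → 16.2.2.1. Scheduled 26%. quota on 16.2.2 exhausted → over-quota 35%; Osteria agreement on 16.3: 16.2.2.1 not covered; Osteria agreement on 16.3.2.2: 16.2.2.1 not covered; Osteria agreement on 16.1.2.2: 16.2.2.1 not covered. → 35%.
Line B: copper → 16.3; flat-rolled → 16.3.1; hot-rolled → 16.3.1.2. Scheduled 31%. Osteria agreement on 16.3: not wholly obtained; Osteria agreement on 16.3.2.2: 16.3.1.2 not covered; Osteria agreement on 16.1.2.2: 16.3.1.2 not covered. → 31%.
Line C: stainless steel → 16.1; wire → 16.1.2; cold-drawn → 16.1.2.1. Scheduled 37%. Kestria agreement on 16.1.3.2: 16.1.2.1 not covered. → 37%.
Line D: stainless steel → 16.1; wire → 16.1.2; hot-rolled → 16.1.2.3. Scheduled 8%. No special measure applies. → 8%.
Sum: 35% + 31% + 37% + 8% = 111%.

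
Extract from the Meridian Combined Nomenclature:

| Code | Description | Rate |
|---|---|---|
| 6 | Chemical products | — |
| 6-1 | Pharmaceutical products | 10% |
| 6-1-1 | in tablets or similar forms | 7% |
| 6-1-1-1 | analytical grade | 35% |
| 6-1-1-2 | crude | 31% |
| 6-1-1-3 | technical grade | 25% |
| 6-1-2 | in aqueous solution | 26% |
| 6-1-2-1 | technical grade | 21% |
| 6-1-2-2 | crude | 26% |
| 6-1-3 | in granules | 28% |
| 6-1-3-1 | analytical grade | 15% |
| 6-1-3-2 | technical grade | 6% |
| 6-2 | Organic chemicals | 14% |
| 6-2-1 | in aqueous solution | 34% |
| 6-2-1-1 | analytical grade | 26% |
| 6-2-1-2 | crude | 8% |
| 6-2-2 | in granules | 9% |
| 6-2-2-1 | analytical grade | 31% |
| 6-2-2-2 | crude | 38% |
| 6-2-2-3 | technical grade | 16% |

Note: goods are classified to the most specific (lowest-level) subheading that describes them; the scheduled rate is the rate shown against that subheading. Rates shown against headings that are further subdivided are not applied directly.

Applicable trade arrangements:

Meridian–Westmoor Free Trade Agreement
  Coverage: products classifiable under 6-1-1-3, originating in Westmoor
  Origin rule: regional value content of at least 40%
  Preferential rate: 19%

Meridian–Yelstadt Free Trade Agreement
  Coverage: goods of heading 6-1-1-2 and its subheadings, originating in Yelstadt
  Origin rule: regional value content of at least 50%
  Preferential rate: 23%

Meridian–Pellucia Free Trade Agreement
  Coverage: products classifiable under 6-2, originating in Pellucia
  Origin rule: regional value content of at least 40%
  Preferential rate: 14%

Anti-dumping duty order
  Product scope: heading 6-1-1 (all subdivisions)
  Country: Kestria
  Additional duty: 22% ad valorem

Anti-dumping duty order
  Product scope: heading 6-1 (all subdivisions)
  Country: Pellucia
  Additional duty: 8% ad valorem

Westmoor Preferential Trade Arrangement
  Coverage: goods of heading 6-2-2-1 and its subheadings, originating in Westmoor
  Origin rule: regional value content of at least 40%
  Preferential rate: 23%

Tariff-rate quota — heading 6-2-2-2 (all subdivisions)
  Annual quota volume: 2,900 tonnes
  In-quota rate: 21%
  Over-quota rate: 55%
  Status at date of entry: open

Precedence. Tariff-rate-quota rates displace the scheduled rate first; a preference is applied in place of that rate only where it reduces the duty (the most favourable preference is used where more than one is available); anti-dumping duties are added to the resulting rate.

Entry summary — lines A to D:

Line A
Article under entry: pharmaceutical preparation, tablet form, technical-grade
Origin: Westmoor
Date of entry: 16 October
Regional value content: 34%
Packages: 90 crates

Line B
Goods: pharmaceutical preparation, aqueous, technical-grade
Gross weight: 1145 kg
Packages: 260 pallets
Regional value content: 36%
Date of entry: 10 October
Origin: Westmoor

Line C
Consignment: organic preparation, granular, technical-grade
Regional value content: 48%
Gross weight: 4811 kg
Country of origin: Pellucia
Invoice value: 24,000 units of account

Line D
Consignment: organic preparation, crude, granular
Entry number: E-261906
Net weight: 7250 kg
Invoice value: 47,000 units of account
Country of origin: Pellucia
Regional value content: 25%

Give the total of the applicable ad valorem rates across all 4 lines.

Line A: pharmaceutical → 6-1; tablet form → 6-1-1; technical-grade → 6-1-1-3. Scheduled 25%. Westmoor agreement on 6-1-1-3: RVC < 40%; Westmoor agreement on 6-2-2-1: 6-1-1-3 not covered. → 25%.
Line B: pharmaceutical → 6-1; aqueous → 6-1-2; technical-grade → 6-1-2-1. Scheduled 21%. Westmoor agreement on 6-1-1-3: 6-1-2-1 not covered; Westmoor agreement on 6-2-2-1: 6-1-2-1 not covered. → 21%.
Line C: organic → 6-2; granular → 6-2-2; technical-grade → 6-2-2-3. Scheduled 16%. Pellucia agreement on 6-2: RVC ≥ 40% → 14% available; preferential 14%. → 14%.
Line D: organic → 6-2; granular → 6-2-2; crude → 6-2-2-2. Scheduled 38%. quota on 6-2-2-2 open → in-quota 21%; Pellucia agreement on 6-2: RVC < 40%. → 21%.
Sum: 25% + 21% + 14% + 21% = 81%.

81%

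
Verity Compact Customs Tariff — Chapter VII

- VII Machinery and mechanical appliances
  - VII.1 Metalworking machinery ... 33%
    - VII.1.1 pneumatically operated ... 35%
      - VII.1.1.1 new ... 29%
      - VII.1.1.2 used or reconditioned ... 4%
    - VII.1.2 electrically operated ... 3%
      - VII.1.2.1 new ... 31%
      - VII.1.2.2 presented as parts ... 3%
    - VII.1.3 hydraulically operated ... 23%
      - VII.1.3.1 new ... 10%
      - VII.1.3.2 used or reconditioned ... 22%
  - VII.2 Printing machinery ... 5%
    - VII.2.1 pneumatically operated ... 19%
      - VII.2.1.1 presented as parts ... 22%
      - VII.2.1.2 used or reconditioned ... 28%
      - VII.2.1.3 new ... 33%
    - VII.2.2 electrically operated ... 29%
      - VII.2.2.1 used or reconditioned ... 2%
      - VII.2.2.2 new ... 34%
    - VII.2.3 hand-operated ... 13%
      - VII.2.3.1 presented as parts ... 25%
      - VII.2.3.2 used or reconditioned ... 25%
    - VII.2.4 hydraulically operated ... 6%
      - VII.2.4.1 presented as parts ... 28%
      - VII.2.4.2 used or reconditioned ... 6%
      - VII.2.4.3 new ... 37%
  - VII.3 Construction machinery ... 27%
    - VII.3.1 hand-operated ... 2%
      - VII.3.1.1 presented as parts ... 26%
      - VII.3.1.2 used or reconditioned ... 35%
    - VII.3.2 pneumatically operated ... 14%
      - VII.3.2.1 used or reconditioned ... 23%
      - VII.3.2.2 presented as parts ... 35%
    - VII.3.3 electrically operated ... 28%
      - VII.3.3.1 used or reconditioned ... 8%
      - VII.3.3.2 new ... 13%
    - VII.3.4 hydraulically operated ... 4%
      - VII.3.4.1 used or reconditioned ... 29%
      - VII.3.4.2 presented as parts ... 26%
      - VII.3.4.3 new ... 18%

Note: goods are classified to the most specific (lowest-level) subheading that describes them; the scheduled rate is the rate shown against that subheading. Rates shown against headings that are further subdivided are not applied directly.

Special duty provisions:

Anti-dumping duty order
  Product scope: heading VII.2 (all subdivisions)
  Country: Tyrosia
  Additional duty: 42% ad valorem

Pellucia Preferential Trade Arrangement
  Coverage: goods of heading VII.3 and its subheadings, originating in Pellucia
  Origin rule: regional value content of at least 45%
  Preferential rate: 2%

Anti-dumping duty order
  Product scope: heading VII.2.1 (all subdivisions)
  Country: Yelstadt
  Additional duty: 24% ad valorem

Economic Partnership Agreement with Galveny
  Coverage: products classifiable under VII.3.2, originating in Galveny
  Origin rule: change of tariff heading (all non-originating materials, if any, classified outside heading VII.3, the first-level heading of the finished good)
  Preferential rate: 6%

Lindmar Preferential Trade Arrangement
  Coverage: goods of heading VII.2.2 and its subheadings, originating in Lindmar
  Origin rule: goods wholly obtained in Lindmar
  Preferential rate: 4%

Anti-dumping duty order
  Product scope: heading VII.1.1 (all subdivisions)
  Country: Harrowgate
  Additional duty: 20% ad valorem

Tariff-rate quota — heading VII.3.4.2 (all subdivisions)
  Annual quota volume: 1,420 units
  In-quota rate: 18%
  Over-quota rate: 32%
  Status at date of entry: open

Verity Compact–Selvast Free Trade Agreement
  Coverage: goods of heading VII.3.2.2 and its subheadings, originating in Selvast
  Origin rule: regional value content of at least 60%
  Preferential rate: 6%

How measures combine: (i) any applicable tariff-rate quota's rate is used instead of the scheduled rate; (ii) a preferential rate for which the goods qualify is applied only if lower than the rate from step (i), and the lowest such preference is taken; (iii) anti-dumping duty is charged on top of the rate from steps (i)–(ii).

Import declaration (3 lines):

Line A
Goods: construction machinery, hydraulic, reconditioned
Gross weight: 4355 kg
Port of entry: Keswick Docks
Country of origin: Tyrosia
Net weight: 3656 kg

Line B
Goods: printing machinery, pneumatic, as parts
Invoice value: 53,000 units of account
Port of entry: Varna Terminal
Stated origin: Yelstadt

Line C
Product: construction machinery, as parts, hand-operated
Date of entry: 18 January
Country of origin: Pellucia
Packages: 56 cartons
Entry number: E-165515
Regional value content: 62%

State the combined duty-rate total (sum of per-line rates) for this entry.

77%

Line A: construction → VII.3; hydraulic → VII.3.4; reconditioned → VII.3.4.1. Scheduled 29%. No special measure applies. → 29%.
Line B: printing → VII.2; pneumatic → VII.2.1; as parts → VII.2.1.1. Scheduled 22%. anti-dumping (Yelstadt, VII.2.1): +24%; total 22% + 24% = 46%. → 46%.
Line C: construction → VII.3; hand-operated → VII.3.1; as parts → VII.3.1.1. Scheduled 26%. Pellucia agreement on VII.3: RVC ≥ 45% → 2% available; preferential 2%. → 2%.
Sum: 29% + 46% + 2% = 77%.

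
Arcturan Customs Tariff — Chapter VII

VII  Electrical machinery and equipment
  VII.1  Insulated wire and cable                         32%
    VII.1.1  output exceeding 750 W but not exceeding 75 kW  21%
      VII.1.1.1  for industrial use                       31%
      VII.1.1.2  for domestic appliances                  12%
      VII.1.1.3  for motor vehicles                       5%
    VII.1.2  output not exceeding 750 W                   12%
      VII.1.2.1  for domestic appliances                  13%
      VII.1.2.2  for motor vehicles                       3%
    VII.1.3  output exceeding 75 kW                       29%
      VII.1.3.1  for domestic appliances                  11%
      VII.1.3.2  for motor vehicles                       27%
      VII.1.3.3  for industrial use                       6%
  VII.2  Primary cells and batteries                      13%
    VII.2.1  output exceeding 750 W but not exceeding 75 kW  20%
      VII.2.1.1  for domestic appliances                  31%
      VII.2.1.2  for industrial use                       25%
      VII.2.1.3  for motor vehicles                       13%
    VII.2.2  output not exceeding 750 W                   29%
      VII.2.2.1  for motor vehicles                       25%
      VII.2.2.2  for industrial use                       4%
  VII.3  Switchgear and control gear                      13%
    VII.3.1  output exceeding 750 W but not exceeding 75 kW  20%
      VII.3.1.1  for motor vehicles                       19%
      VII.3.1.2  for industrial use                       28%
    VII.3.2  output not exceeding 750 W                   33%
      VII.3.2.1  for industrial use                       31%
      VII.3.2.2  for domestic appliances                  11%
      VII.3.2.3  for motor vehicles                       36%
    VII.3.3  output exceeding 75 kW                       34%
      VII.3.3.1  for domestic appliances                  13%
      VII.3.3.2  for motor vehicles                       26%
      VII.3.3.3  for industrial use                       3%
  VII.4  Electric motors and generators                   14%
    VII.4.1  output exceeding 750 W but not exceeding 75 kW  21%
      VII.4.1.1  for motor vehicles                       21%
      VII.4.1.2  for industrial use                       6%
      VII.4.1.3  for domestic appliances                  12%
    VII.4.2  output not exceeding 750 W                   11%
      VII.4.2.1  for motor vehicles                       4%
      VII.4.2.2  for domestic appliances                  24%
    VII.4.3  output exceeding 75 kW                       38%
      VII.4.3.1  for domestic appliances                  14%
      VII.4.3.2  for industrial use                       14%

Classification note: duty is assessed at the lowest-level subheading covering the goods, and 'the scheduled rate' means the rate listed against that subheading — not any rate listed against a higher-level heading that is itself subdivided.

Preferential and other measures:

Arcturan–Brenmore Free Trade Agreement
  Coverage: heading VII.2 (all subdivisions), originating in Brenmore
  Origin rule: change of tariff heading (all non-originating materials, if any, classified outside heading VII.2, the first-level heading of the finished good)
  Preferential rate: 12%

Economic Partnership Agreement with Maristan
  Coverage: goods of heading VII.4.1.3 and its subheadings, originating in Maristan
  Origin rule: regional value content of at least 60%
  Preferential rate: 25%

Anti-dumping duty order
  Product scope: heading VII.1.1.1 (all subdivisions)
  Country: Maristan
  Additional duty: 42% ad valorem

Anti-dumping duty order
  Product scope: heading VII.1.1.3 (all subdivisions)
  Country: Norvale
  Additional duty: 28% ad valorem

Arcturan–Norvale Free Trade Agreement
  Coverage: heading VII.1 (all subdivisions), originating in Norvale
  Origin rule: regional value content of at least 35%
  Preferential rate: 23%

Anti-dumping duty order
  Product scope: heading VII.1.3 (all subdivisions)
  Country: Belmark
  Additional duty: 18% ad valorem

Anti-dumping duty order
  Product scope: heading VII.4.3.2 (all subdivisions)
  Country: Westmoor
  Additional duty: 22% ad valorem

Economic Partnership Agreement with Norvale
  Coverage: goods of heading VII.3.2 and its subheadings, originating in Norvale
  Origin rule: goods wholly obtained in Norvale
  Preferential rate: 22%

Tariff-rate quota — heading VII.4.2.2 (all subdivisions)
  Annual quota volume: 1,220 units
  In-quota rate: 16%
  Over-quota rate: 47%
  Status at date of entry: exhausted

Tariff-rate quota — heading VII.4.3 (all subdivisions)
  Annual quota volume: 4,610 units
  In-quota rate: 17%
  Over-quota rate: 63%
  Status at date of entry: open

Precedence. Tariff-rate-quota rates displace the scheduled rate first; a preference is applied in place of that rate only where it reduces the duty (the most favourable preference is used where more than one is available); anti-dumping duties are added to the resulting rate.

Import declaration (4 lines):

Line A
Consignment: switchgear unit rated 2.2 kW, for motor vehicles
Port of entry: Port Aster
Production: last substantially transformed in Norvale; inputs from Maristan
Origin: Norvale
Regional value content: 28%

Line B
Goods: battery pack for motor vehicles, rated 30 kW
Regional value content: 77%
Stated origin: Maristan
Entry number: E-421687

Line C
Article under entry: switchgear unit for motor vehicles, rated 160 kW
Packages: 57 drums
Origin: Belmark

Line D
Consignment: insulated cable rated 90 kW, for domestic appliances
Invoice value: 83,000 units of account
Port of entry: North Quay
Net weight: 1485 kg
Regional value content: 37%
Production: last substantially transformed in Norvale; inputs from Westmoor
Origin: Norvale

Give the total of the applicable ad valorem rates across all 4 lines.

69%

Line A: switchgear unit → VII.3; rated 2.2 kW → VII.3.1; for motor vehicles → VII.3.1.1. Scheduled 19%. Norvale agreement on VII.1: VII.3.1.1 not covered; Norvale agreement on VII.3.2: VII.3.1.1 not covered. → 19%.
Line B: battery pack → VII.2; rated 30 kW → VII.2.1; for motor vehicles → VII.2.1.3. Scheduled 13%. Maristan agreement on VII.4.1.3: VII.2.1.3 not covered. → 13%.
Line C: switchgear unit → VII.3; rated 160 kW → VII.3.3; for motor vehicles → VII.3.3.2. Scheduled 26%. No special measure applies. → 26%.
Line D: insulated cable → VII.1; rated 90 kW → VII.1.3; for domestic appliances → VII.1.3.1. Scheduled 11%. Norvale agreement on VII.1: RVC ≥ 35% → 23% available; Norvale agreement on VII.3.2: VII.1.3.1 not covered; preference 23% not lower than 11% → no reduction. → 11%.
Sum: 19% + 13% + 26% + 11% = 69%.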